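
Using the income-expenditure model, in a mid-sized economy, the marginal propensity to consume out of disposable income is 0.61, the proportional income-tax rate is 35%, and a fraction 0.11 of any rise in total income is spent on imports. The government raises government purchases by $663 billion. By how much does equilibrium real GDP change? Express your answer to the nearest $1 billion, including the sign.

Expenditure multiplier = 1/(1 − c(1−t) + m) = 1/(1 − 0.61×0.65 + 0.11) = 1/0.7135 ≈ 1.402.
ΔY = k × ΔG = (+$663 billion) / 0.7135 ≈ +$929 billion.

+$929 billion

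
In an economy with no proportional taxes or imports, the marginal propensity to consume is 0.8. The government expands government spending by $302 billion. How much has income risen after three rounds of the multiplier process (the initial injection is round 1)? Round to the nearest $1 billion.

$737 billion

Round 1 adds ΔG = $302 billion; each later round is MPC = 0.8 times the previous.
After 3 rounds: 302 + 241.6 + 193.28 = ΔG·(1 − c^3)/(1 − c) = 302 × (1 − 0.512)/0.2 ≈ $737 billion.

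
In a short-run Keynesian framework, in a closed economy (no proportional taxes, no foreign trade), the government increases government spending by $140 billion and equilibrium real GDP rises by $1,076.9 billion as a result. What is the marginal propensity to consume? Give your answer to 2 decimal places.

0.87

Implied spending multiplier k = ΔY/ΔG = 1,076.9/140 ≈ 7.6921.
Since k = 1/(1 − MPC), MPC = 1 − 1/k = 1 − ΔG/ΔY = 1 − 140/1,076.9 ≈ 0.87.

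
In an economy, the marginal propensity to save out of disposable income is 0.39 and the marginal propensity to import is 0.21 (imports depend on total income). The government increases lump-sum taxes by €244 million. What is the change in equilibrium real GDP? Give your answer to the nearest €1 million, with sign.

−€248 million

MPC = 1 − MPS = 1 − 0.39 = 0.61.
A lump-sum tax change of +€244 million shifts disposable income by −€244 million; first-round consumption changes by −c × ΔT = −0.61 × (+€244 million) = −€148.84 million.
Expenditure multiplier = 1/(1 − c + m) = 1/(1 − 0.61 + 0.21) = 1/0.6 ≈ 1.667.
The tax multiplier is −c × k ≈ −1.017, so ΔY = k × (−c·ΔT) = (−€148.84 million) / 0.6 ≈ −€248 million.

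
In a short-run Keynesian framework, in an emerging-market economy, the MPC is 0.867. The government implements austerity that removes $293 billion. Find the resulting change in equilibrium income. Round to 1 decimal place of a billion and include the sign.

Spending multiplier = 1/(1 − MPC) = 1/(1 − 0.867) = 1/0.133 ≈ 7.519.
ΔY = k × ΔG = (−$293 billion) / 0.133 ≈ −$2,203 billion.

−$2,203.0 billion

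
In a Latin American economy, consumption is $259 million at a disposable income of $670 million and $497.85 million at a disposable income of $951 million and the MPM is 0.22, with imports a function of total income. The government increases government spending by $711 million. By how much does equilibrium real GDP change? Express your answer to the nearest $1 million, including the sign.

+$1,922 million

MPC = ΔC/ΔYd = (497.85 − 259)/(951 − 670) = 238.85/281 = 0.85.
Spending multiplier = 1/(1 − c + m) = 1/(1 − 0.85 + 0.22) = 1/0.37 ≈ 2.703.
ΔY = k × ΔG = (+$711 million) / 0.37 ≈ +$1,922 million.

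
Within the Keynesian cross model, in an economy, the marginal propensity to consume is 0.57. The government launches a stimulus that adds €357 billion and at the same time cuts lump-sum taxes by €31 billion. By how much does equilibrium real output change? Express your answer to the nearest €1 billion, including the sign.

Expenditure multiplier = 1/(1 − MPC) = 1/(1 − 0.57) = 1/0.43 ≈ 2.326.
ΔG contributes k·ΔG = (+€357 billion) / 0.43 ≈ +€830.2 billion.
ΔT of −€31 billion changes first-round spending by −c·ΔT = +€17.67 billion, contributing k·(−c·ΔT) = (+€17.67 billion) / 0.43 ≈ +€41.1 billion.
Net ΔY = k(ΔG − c·ΔT) = (+€374.67 billion) / 0.43 ≈ +€871 billion.

+€871 billion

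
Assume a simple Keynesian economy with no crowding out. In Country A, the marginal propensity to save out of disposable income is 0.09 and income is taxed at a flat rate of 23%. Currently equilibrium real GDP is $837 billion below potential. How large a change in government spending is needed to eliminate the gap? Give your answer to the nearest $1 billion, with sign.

MPC = 1 − MPS = 1 − 0.09 = 0.91.
Spending multiplier = 1/(1 − c(1−t)) = 1/(1 − 0.91×0.77) = 1/0.2993 ≈ 3.341.
Need ΔY = +$837 billion, so ΔG = ΔY/k = (+$837 billion) × 0.2993 ≈ +$251 billion.
The government should increase government spending by $251 billion.

+$251 billion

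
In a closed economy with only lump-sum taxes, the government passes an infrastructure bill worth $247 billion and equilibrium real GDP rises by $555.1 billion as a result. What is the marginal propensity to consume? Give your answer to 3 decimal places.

0.555

Implied spending multiplier k = ΔY/ΔG = 555.1/247 ≈ 2.2474.
Since k = 1/(1 − MPC), MPC = 1 − 1/k = 1 − ΔG/ΔY = 1 − 247/555.1 ≈ 0.555.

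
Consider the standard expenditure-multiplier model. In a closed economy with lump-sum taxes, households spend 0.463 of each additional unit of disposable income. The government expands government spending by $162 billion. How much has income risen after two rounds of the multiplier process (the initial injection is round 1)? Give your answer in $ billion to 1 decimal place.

$237.0 billion

Round 1 adds ΔG = $162 billion; each later round is MPC = 0.463 times the previous.
After 2 rounds: 162 + 75.006 = ΔG·(1 − c^2)/(1 − c) = 162 × (1 − 0.214369)/0.537 ≈ $237 billion.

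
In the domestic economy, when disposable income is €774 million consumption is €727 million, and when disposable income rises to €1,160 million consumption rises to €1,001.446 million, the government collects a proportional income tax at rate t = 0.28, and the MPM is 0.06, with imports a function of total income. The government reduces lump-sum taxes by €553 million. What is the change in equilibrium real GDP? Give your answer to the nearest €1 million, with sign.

MPC = ΔC/ΔYd = (1,001.446 − 727)/(1,160 − 774) = 274.446/386 = 0.711.
A lump-sum tax change of −€553 million shifts disposable income by +€553 million; first-round consumption changes by −c × ΔT = −0.711 × (−€553 million) = +€393.183 million.
Expenditure multiplier = 1/(1 − c(1−t) + m) = 1/(1 − 0.711×0.72 + 0.06) = 1/0.54808 ≈ 1.825.
The tax multiplier is −c × k ≈ −1.297, so ΔY = k × (−c·ΔT) = (+€393.183 million) / 0.54808 ≈ +€717 million.

+€717 million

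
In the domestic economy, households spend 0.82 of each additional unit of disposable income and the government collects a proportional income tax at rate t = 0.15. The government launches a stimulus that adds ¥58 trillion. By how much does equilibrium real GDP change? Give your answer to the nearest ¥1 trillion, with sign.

Government-spending multiplier = 1/(1 − c(1−t)) = 1/(1 − 0.82×0.85) = 1/0.303 ≈ 3.3.
ΔY = k × ΔG = (+¥58 trillion) / 0.303 ≈ +¥191 trillion.

+¥191 trillion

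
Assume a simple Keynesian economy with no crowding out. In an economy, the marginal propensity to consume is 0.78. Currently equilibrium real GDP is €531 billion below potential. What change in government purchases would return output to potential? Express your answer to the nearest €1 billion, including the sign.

Spending multiplier = 1/(1 − MPC) = 1/(1 − 0.78) = 1/0.22 ≈ 4.545.
Need ΔY = +€531 billion, so ΔG = ΔY/k = (+€531 billion) × 0.22 ≈ +€117 billion.
The government should increase government purchases by €117 billion.

+€117 billion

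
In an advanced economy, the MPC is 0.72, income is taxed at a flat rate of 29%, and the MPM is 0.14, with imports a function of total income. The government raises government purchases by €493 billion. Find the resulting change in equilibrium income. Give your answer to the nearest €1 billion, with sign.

Spending multiplier = 1/(1 − c(1−t) + m) = 1/(1 − 0.72×0.71 + 0.14) = 1/0.6288 ≈ 1.59.
ΔY = k × ΔG = (+€493 billion) / 0.6288 ≈ +€784 billion.

+€784 billion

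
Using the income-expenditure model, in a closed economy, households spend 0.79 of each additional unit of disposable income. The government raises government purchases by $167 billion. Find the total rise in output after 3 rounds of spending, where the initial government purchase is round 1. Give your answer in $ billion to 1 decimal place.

Round 1 adds ΔG = $167 billion; each later round is MPC = 0.79 times the previous.
After 3 rounds: 167 + 131.93 + 104.2247 = ΔG·(1 − c^3)/(1 − c) = 167 × (1 − 0.493039)/0.21 ≈ $403.2 billion.

$403.2 billion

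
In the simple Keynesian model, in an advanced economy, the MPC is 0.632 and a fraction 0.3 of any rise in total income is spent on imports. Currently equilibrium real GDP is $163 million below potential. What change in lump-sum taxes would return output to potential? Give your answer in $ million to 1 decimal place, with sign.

−$172.3 million

Spending multiplier = 1/(1 − c + m) = 1/(1 − 0.632 + 0.3) = 1/0.668 ≈ 1.497.
Tax multiplier = −c·k = −0.632/0.668 ≈ −0.946. Need ΔY = +$163 million, so ΔT = ΔY/(−c·k) = −(+$163 million) × 0.668 / 0.632 ≈ −$172.3 million.
The government should cut lump-sum taxes by $172.3 million.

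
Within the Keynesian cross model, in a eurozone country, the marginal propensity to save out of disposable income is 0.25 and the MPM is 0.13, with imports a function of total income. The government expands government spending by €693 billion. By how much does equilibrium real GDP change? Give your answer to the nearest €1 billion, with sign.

MPC = 1 − MPS = 1 − 0.25 = 0.75.
Government-spending multiplier = 1/(1 − c + m) = 1/(1 − 0.75 + 0.13) = 1/0.38 ≈ 2.632.
ΔY = k × ΔG = (+€693 billion) / 0.38 ≈ +€1,824 billion.

+€1,824 billion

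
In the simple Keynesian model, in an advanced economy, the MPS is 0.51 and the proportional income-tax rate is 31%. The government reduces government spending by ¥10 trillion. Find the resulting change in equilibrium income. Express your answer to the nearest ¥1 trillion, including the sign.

MPC = 1 − MPS = 1 − 0.51 = 0.49.
Government-spending multiplier = 1/(1 − c(1−t)) = 1/(1 − 0.49×0.69) = 1/0.6619 ≈ 1.511.
ΔY = k × ΔG = (−¥10 trillion) / 0.6619 ≈ −¥15 trillion.

−¥15 trillion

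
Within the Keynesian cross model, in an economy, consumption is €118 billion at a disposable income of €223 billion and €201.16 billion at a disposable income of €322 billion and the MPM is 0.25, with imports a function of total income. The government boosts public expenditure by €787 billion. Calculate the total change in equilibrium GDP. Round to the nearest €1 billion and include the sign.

MPC = ΔC/ΔYd = (201.16 − 118)/(322 − 223) = 83.16/99 = 0.84.
Spending multiplier = 1/(1 − c + m) = 1/(1 − 0.84 + 0.25) = 1/0.41 ≈ 2.439.
ΔY = k × ΔG = (+€787 billion) / 0.41 ≈ +€1,920 billion.

+€1,920 billion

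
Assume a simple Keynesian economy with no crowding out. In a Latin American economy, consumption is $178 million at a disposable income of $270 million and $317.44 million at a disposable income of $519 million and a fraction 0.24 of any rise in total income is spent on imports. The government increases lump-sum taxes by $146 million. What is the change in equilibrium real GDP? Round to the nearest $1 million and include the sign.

−$120 million

MPC = ΔC/ΔYd = (317.44 − 178)/(519 − 270) = 139.44/249 = 0.56.
A lump-sum tax change of +$146 million shifts disposable income by −$146 million; first-round consumption changes by −c × ΔT = −0.56 × (+$146 million) = −$81.76 million.
Expenditure multiplier = 1/(1 − c + m) = 1/(1 − 0.56 + 0.24) = 1/0.68 ≈ 1.471.
The tax multiplier is −c × k ≈ −0.824, so ΔY = k × (−c·ΔT) = (−$81.76 million) / 0.68 ≈ −$120 million.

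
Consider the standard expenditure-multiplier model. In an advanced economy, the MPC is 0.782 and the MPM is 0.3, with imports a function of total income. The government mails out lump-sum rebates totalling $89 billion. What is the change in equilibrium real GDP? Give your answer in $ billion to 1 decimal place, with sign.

+$134.4 billion

A lump-sum tax change of −$89 billion shifts disposable income by +$89 billion; first-round consumption changes by −c × ΔT = −0.782 × (−$89 billion) = +$69.598 billion.
Expenditure multiplier = 1/(1 − c + m) = 1/(1 − 0.782 + 0.3) = 1/0.518 ≈ 1.931.
The tax multiplier is −c × k ≈ −1.51, so ΔY = k × (−c·ΔT) = (+$69.598 billion) / 0.518 ≈ +$134.4 billion.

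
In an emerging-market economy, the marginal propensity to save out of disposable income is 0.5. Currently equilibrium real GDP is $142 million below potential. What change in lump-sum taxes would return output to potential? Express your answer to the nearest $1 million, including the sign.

−$142 million

MPC = 1 − MPS = 1 − 0.5 = 0.5.
Spending multiplier = 1/(1 − MPC) = 1/(1 − 0.5) = 1/0.5 = 2.
Tax multiplier = −c·k = −0.5/0.5 = −1. Need ΔY = +$142 million, so ΔT = ΔY/(−c·k) = −(+$142 million) × 0.5 / 0.5 = −$142 million.
The government should cut lump-sum taxes by $142 million.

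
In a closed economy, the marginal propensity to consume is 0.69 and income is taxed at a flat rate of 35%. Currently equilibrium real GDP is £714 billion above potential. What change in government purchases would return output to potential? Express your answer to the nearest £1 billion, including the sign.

Spending multiplier = 1/(1 − c(1−t)) = 1/(1 − 0.69×0.65) = 1/0.5515 ≈ 1.813.
Need ΔY = −£714 billion, so ΔG = ΔY/k = (−£714 billion) × 0.5515 ≈ −£394 billion.
The government should cut government purchases by £394 billion.

−£394 billion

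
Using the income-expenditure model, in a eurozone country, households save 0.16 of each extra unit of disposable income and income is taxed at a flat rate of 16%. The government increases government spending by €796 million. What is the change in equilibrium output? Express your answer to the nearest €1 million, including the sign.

+€2,704 million

MPC = 1 − MPS = 1 − 0.16 = 0.84.
Government-spending multiplier = 1/(1 − c(1−t)) = 1/(1 − 0.84×0.84) = 1/0.2944 ≈ 3.397.
ΔY = k × ΔG = (+€796 million) / 0.2944 ≈ +€2,704 million.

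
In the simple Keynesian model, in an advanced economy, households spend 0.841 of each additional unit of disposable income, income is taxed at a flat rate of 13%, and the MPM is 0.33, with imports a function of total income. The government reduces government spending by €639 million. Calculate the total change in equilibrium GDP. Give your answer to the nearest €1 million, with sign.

Expenditure multiplier = 1/(1 − c(1−t) + m) = 1/(1 − 0.841×0.87 + 0.33) = 1/0.59833 ≈ 1.671.
ΔY = k × ΔG = (−€639 million) / 0.59833 ≈ −€1,068 million.

−€1,068 million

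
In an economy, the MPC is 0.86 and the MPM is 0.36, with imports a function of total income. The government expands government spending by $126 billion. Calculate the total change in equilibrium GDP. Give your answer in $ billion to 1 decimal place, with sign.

+$252.0 billion

Expenditure multiplier = 1/(1 − c + m) = 1/(1 − 0.86 + 0.36) = 1/0.5 = 2.
ΔY = k × ΔG = (+$126 billion) / 0.5 = +$252 billion.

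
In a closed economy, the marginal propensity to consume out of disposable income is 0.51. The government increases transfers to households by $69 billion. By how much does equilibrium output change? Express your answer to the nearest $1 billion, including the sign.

The transfer change shifts disposable income by +$69 billion, so first-round consumption changes by c·ΔTR = 0.51 × (+$69 billion) = +$35.19 billion.
Expenditure multiplier = 1/(1 − MPC) = 1/(1 − 0.51) = 1/0.49 ≈ 2.041.
The transfer multiplier is c × k ≈ 1.041, so ΔY = k × (c·ΔTR) = (+$35.19 billion) / 0.49 ≈ +$72 billion.

+$72 billion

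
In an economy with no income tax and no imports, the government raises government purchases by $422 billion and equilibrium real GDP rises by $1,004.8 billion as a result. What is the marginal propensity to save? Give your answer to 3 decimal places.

0.420

Implied spending multiplier k = ΔY/ΔG = 1,004.8/422 ≈ 2.381.
Since k = 1/(1 − MPC), MPC = 1 − 1/k = 1 − ΔG/ΔY = 1 − 422/1,004.8 ≈ 0.580.
MPS = 1 − MPC = 0.420.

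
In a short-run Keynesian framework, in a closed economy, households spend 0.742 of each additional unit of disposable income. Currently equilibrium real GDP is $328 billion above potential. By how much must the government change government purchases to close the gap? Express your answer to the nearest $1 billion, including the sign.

−$85 billion

Spending multiplier = 1/(1 − MPC) = 1/(1 − 0.742) = 1/0.258 ≈ 3.876.
Need ΔY = −$328 billion, so ΔG = ΔY/k = (−$328 billion) × 0.258 ≈ −$85 billion.
The government should cut government purchases by $85 billion.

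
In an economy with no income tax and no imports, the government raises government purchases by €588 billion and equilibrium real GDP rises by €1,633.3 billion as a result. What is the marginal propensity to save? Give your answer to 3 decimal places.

Implied spending multiplier k = ΔY/ΔG = 1,633.3/588 ≈ 2.7777.
Since k = 1/(1 − MPC), MPC = 1 − 1/k = 1 − ΔG/ΔY = 1 − 588/1,633.3 ≈ 0.640.
MPS = 1 − MPC = 0.360.

0.360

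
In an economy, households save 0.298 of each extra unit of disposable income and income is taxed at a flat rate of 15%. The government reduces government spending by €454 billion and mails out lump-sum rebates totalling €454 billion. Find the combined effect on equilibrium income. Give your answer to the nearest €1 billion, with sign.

−€335 billion

MPC = 1 − MPS = 1 − 0.298 = 0.702.
Expenditure multiplier = 1/(1 − c(1−t)) = 1/(1 − 0.702×0.85) = 1/0.4033 ≈ 2.48.
ΔG contributes k·ΔG = (−€454 billion) / 0.4033 ≈ −€1,125.7 billion.
ΔT of −€454 billion changes first-round spending by −c·ΔT = +€318.708 billion, contributing k·(−c·ΔT) = (+€318.708 billion) / 0.4033 ≈ +€790.3 billion.
Net ΔY = k(ΔG − c·ΔT) = (−€135.292 billion) / 0.4033 ≈ −€335 billion.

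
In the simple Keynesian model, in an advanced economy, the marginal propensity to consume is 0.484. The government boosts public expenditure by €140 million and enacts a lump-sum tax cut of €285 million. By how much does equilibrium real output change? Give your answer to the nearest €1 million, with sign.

Expenditure multiplier = 1/(1 − MPC) = 1/(1 − 0.484) = 1/0.516 ≈ 1.938.
ΔG contributes k·ΔG = (+€140 million) / 0.516 ≈ +€271.3 million.
ΔT of −€285 million changes first-round spending by −c·ΔT = +€137.94 million, contributing k·(−c·ΔT) = (+€137.94 million) / 0.516 ≈ +€267.3 million.
Net ΔY = k(ΔG − c·ΔT) = (+€277.94 million) / 0.516 ≈ +€539 million.

+€539 million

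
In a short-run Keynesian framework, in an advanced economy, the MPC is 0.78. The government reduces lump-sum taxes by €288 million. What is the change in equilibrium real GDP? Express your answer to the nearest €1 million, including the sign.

+€1,021 million

A lump-sum tax change of −€288 million shifts disposable income by +€288 million; first-round consumption changes by −c × ΔT = −0.78 × (−€288 million) = +€224.64 million.
Expenditure multiplier = 1/(1 − MPC) = 1/(1 − 0.78) = 1/0.22 ≈ 4.545.
The tax multiplier is −c × k ≈ −3.545, so ΔY = k × (−c·ΔT) = (+€224.64 million) / 0.22 ≈ +€1,021 million.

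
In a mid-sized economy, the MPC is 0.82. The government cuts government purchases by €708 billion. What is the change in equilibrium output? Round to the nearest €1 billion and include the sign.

−€3,933 billion

Spending multiplier = 1/(1 − MPC) = 1/(1 − 0.82) = 1/0.18 ≈ 5.556.
ΔY = k × ΔG = (−€708 billion) / 0.18 ≈ −€3,933 billion.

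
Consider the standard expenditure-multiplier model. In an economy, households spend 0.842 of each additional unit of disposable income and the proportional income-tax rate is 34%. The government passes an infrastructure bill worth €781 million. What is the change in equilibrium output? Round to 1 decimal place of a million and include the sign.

Government-spending multiplier = 1/(1 − c(1−t)) = 1/(1 − 0.842×0.66) = 1/0.44428 ≈ 2.251.
ΔY = k × ΔG = (+€781 million) / 0.44428 ≈ +€1,757.9 million.

+€1,757.9 million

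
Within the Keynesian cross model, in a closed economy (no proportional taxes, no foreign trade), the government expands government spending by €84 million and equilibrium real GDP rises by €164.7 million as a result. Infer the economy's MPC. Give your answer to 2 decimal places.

0.49

Implied spending multiplier k = ΔY/ΔG = 164.7/84 ≈ 1.9607.
Since k = 1/(1 − MPC), MPC = 1 − 1/k = 1 − ΔG/ΔY = 1 − 84/164.7 ≈ 0.49.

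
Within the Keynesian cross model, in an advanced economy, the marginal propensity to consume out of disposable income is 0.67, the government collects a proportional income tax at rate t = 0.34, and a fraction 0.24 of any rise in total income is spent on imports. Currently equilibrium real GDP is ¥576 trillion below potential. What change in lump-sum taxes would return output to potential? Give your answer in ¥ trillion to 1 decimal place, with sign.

Spending multiplier = 1/(1 − c(1−t) + m) = 1/(1 − 0.67×0.66 + 0.24) = 1/0.7978 ≈ 1.253.
Tax multiplier = −c·k = −0.67/0.7978 ≈ −0.84. Need ΔY = +¥576 trillion, so ΔT = ΔY/(−c·k) = −(+¥576 trillion) × 0.7978 / 0.67 ≈ −¥685.9 trillion.
The government should cut lump-sum taxes by ¥685.9 trillion.

−¥685.9 trillion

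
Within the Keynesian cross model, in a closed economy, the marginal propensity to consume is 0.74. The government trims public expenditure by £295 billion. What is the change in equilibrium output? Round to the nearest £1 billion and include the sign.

−£1,135 billion

Spending multiplier = 1/(1 − MPC) = 1/(1 − 0.74) = 1/0.26 ≈ 3.846.
ΔY = k × ΔG = (−£295 billion) / 0.26 ≈ −£1,135 billion.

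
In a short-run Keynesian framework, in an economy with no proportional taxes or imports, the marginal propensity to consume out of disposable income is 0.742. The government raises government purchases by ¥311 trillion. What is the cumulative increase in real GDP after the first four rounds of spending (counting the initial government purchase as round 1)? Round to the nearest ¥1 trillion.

Round 1 adds ΔG = ¥311 trillion; each later round is MPC = 0.742 times the previous.
After 4 rounds: 311 + 230.762 + 171.225404 + 127.049249768 = ΔG·(1 − c^4)/(1 − c) = 311 × (1 − 0.303120718096)/0.258 ≈ ¥840 trillion.

¥840 trillion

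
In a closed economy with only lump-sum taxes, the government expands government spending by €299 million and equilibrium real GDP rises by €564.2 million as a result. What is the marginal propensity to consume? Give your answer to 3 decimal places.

Implied spending multiplier k = ΔY/ΔG = 564.2/299 ≈ 1.887.
Since k = 1/(1 − MPC), MPC = 1 − 1/k = 1 − ΔG/ΔY = 1 − 299/564.2 ≈ 0.470.

0.470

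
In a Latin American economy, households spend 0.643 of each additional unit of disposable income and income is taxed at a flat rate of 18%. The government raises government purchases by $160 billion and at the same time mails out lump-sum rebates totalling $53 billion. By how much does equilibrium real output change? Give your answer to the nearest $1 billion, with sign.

Expenditure multiplier = 1/(1 − c(1−t)) = 1/(1 − 0.643×0.82) = 1/0.47274 ≈ 2.115.
ΔG contributes k·ΔG = (+$160 billion) / 0.47274 ≈ +$338.5 billion.
ΔT of −$53 billion changes first-round spending by −c·ΔT = +$34.079 billion, contributing k·(−c·ΔT) = (+$34.079 billion) / 0.47274 ≈ +$72.1 billion.
Net ΔY = k(ΔG − c·ΔT) = (+$194.079 billion) / 0.47274 ≈ +$411 billion.

+$411 billion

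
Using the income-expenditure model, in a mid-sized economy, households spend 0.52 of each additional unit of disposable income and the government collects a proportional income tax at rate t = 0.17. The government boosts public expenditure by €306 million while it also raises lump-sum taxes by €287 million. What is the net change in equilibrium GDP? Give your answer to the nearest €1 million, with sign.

Expenditure multiplier = 1/(1 − c(1−t)) = 1/(1 − 0.52×0.83) = 1/0.5684 ≈ 1.759.
ΔG contributes k·ΔG = (+€306 million) / 0.5684 ≈ +€538.4 million.
ΔT of +€287 million changes first-round spending by −c·ΔT = −€149.24 million, contributing k·(−c·ΔT) = (−€149.24 million) / 0.5684 ≈ −€262.6 million.
Net ΔY = k(ΔG − c·ΔT) = (+€156.76 million) / 0.5684 ≈ +€276 million.

+€276 million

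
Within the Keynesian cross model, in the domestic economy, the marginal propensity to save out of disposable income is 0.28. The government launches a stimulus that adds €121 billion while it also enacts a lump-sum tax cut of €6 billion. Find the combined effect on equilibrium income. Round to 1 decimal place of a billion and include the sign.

MPC = 1 − MPS = 1 − 0.28 = 0.72.
Expenditure multiplier = 1/(1 − MPC) = 1/(1 − 0.72) = 1/0.28 ≈ 3.571.
ΔG contributes k·ΔG = (+€121 billion) / 0.28 ≈ +€432.1 billion.
ΔT of −€6 billion changes first-round spending by −c·ΔT = +€4.32 billion, contributing k·(−c·ΔT) = (+€4.32 billion) / 0.28 ≈ +€15.4 billion.
Net ΔY = k(ΔG − c·ΔT) = (+€125.32 billion) / 0.28 ≈ +€447.6 billion.

+€447.6 billion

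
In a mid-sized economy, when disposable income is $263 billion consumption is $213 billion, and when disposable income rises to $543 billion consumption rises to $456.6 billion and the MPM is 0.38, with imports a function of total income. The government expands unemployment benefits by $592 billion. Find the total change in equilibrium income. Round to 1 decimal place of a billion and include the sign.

MPC = ΔC/ΔYd = (456.6 − 213)/(543 − 263) = 243.6/280 = 0.87.
The transfer change shifts disposable income by +$592 billion, so first-round consumption changes by c·ΔTR = 0.87 × (+$592 billion) = +$515.04 billion.
Expenditure multiplier = 1/(1 − c + m) = 1/(1 − 0.87 + 0.38) = 1/0.51 ≈ 1.961.
The transfer multiplier is c × k ≈ 1.706, so ΔY = k × (c·ΔTR) = (+$515.04 billion) / 0.51 ≈ +$1,009.9 billion.

+$1,009.9 billion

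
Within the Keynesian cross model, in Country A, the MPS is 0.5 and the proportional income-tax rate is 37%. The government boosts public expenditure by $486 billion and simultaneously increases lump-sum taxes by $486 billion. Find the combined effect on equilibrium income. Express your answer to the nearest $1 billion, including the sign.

+$355 billion

MPC = 1 − MPS = 1 − 0.5 = 0.5.
Expenditure multiplier = 1/(1 − c(1−t)) = 1/(1 − 0.5×0.63) = 1/0.685 ≈ 1.46.
ΔG contributes k·ΔG = (+$486 billion) / 0.685 ≈ +$709.5 billion.
ΔT of +$486 billion changes first-round spending by −c·ΔT = −$243 billion, contributing k·(−c·ΔT) = (−$243 billion) / 0.685 ≈ −$354.7 billion.
Net ΔY = k(ΔG − c·ΔT) = (+$243 billion) / 0.685 ≈ +$355 billion.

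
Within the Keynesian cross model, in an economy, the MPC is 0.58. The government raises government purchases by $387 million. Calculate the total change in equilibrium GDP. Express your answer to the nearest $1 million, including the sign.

Spending multiplier = 1/(1 − MPC) = 1/(1 − 0.58) = 1/0.42 ≈ 2.381.
ΔY = k × ΔG = (+$387 million) / 0.42 ≈ +$921 million.

+$921 million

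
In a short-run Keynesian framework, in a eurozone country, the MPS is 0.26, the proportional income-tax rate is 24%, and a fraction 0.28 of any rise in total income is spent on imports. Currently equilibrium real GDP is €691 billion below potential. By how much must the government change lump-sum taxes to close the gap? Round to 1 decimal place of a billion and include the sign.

−€670.1 billion

MPC = 1 − MPS = 1 − 0.26 = 0.74.
Spending multiplier = 1/(1 − c(1−t) + m) = 1/(1 − 0.74×0.76 + 0.28) = 1/0.7176 ≈ 1.394.
Tax multiplier = −c·k = −0.74/0.7176 ≈ −1.031. Need ΔY = +€691 billion, so ΔT = ΔY/(−c·k) = −(+€691 billion) × 0.7176 / 0.74 ≈ −€670.1 billion.
The government should cut lump-sum taxes by €670.1 billion.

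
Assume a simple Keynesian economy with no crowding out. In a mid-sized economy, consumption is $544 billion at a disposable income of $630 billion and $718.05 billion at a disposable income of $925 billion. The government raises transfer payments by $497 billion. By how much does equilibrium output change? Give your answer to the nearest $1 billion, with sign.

+$715 billion

MPC = ΔC/ΔYd = (718.05 − 544)/(925 − 630) = 174.05/295 = 0.59.
The transfer change shifts disposable income by +$497 billion, so first-round consumption changes by c·ΔTR = 0.59 × (+$497 billion) = +$293.23 billion.
Expenditure multiplier = 1/(1 − MPC) = 1/(1 − 0.59) = 1/0.41 ≈ 2.439.
The transfer multiplier is c × k ≈ 1.439, so ΔY = k × (c·ΔTR) = (+$293.23 billion) / 0.41 ≈ +$715 billion.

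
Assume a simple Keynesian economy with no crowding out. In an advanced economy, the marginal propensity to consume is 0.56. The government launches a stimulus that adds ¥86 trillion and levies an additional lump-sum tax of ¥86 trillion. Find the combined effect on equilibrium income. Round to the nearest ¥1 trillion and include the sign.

Expenditure multiplier = 1/(1 − MPC) = 1/(1 − 0.56) = 1/0.44 ≈ 2.273.
ΔG contributes k·ΔG = (+¥86 trillion) / 0.44 ≈ +¥195.5 trillion.
ΔT of +¥86 trillion changes first-round spending by −c·ΔT = −¥48.16 trillion, contributing k·(−c·ΔT) = (−¥48.16 trillion) / 0.44 ≈ −¥109.5 trillion.
With ΔG = ΔT and no other leakages, the balanced-budget multiplier is 1, so ΔY = ΔG = +¥86 trillion.

+¥86 trillion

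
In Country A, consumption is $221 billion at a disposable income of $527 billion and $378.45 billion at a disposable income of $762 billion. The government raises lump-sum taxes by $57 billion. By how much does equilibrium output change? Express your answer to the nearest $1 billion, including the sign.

MPC = ΔC/ΔYd = (378.45 − 221)/(762 − 527) = 157.45/235 = 0.67.
A lump-sum tax change of +$57 billion shifts disposable income by −$57 billion; first-round consumption changes by −c × ΔT = −0.67 × (+$57 billion) = −$38.19 billion.
Expenditure multiplier = 1/(1 − MPC) = 1/(1 − 0.67) = 1/0.33 ≈ 3.03.
The tax multiplier is −c × k ≈ −2.03, so ΔY = k × (−c·ΔT) = (−$38.19 billion) / 0.33 ≈ −$116 billion.

−$116 billion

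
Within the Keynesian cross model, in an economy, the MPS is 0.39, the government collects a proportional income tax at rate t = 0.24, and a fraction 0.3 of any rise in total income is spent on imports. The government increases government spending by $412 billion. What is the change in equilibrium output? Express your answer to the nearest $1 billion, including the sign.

+$493 billion

MPC = 1 − MPS = 1 − 0.39 = 0.61.
Expenditure multiplier = 1/(1 − c(1−t) + m) = 1/(1 − 0.61×0.76 + 0.3) = 1/0.8364 ≈ 1.196.
ΔY = k × ΔG = (+$412 billion) / 0.8364 ≈ +$493 billion.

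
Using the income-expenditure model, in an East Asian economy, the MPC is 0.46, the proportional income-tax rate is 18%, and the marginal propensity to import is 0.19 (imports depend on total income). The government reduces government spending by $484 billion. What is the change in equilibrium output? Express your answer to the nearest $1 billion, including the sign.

Spending multiplier = 1/(1 − c(1−t) + m) = 1/(1 − 0.46×0.82 + 0.19) = 1/0.8128 ≈ 1.23.
ΔY = k × ΔG = (−$484 billion) / 0.8128 ≈ −$595 billion.

−$595 billion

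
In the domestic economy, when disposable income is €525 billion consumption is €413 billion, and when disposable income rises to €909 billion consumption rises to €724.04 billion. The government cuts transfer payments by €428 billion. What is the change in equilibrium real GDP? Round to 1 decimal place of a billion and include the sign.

MPC = ΔC/ΔYd = (724.04 − 413)/(909 − 525) = 311.04/384 = 0.81.
The transfer change shifts disposable income by −€428 billion, so first-round consumption changes by c·ΔTR = 0.81 × (−€428 billion) = −€346.68 billion.
Expenditure multiplier = 1/(1 − MPC) = 1/(1 − 0.81) = 1/0.19 ≈ 5.263.
The transfer multiplier is c × k ≈ 4.263, so ΔY = k × (c·ΔTR) = (−€346.68 billion) / 0.19 ≈ −€1,824.6 billion.

−€1,824.6 billion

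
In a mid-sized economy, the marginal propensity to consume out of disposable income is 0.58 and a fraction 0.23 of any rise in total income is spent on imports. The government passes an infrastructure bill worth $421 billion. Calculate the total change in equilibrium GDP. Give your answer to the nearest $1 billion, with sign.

Expenditure multiplier = 1/(1 − c + m) = 1/(1 − 0.58 + 0.23) = 1/0.65 ≈ 1.538.
ΔY = k × ΔG = (+$421 billion) / 0.65 ≈ +$648 billion.

+$648 billion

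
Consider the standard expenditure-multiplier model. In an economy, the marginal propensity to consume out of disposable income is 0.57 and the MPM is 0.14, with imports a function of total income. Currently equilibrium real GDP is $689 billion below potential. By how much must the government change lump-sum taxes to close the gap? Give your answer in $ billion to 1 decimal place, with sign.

−$689.0 billion

Spending multiplier = 1/(1 − c + m) = 1/(1 − 0.57 + 0.14) = 1/0.57 ≈ 1.754.
Tax multiplier = −c·k = −0.57/0.57 = −1. Need ΔY = +$689 billion, so ΔT = ΔY/(−c·k) = −(+$689 billion) × 0.57 / 0.57 = −$689 billion.
The government should cut lump-sum taxes by $689 billion.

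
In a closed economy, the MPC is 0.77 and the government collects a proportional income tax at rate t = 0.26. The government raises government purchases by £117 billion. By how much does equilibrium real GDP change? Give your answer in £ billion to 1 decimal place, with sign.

Spending multiplier = 1/(1 − c(1−t)) = 1/(1 − 0.77×0.74) = 1/0.4302 ≈ 2.325.
ΔY = k × ΔG = (+£117 billion) / 0.4302 ≈ +£272 billion.

+£272.0 billion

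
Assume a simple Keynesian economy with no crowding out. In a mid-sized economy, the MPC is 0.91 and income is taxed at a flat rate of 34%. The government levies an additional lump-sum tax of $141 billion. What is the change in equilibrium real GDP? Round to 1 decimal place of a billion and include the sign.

A lump-sum tax change of +$141 billion shifts disposable income by −$141 billion; first-round consumption changes by −c × ΔT = −0.91 × (+$141 billion) = −$128.31 billion.
Expenditure multiplier = 1/(1 − c(1−t)) = 1/(1 − 0.91×0.66) = 1/0.3994 ≈ 2.504.
The tax multiplier is −c × k ≈ −2.278, so ΔY = k × (−c·ΔT) = (−$128.31 billion) / 0.3994 ≈ −$321.3 billion.

−$321.3 billion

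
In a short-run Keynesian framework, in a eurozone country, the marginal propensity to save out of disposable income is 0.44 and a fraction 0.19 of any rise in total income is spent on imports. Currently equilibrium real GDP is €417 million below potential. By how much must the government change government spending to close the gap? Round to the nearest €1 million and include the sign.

MPC = 1 − MPS = 1 − 0.44 = 0.56.
Spending multiplier = 1/(1 − c + m) = 1/(1 − 0.56 + 0.19) = 1/0.63 ≈ 1.587.
Need ΔY = +€417 million, so ΔG = ΔY/k = (+€417 million) × 0.63 ≈ +€263 million.
The government should increase government spending by €263 million.

+€263 million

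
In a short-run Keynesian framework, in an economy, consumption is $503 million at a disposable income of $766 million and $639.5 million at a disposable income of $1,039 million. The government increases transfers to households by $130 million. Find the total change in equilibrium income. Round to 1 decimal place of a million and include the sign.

+$130.0 million

MPC = ΔC/ΔYd = (639.5 − 503)/(1,039 − 766) = 136.5/273 = 0.5.
The transfer change shifts disposable income by +$130 million, so first-round consumption changes by c·ΔTR = 0.5 × (+$130 million) = +$65 million.
Expenditure multiplier = 1/(1 − MPC) = 1/(1 − 0.5) = 1/0.5 = 2.
The transfer multiplier is c × k = 1, so ΔY = k × (c·ΔTR) = (+$65 million) / 0.5 = +$130 million.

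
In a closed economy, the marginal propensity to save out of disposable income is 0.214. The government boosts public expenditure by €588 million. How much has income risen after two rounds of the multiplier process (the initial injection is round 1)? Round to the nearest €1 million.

MPC = 1 − MPS = 1 − 0.214 = 0.786.
Round 1 adds ΔG = €588 million; each later round is MPC = 0.786 times the previous.
After 2 rounds: 588 + 462.168 = ΔG·(1 − c^2)/(1 − c) = 588 × (1 − 0.617796)/0.214 ≈ €1,050 million.

€1,050 million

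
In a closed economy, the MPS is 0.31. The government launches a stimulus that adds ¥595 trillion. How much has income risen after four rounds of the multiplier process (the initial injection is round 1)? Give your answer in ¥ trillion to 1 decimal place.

¥1,484.3 trillion

MPC = 1 − MPS = 1 − 0.31 = 0.69.
Round 1 adds ΔG = ¥595 trillion; each later round is MPC = 0.69 times the previous.
After 4 rounds: 595 + 410.55 + 283.2795 + 195.462855 = ΔG·(1 − c^4)/(1 − c) = 595 × (1 − 0.22667121)/0.31 ≈ ¥1,484.3 trillion.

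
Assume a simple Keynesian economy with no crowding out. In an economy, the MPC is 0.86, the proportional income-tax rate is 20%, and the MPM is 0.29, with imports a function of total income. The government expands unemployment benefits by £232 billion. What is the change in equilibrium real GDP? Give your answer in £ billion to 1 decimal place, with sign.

The transfer change shifts disposable income by +£232 billion, so first-round consumption changes by c·ΔTR = 0.86 × (+£232 billion) = +£199.52 billion.
Expenditure multiplier = 1/(1 − c(1−t) + m) = 1/(1 − 0.86×0.8 + 0.29) = 1/0.602 ≈ 1.661.
The transfer multiplier is c × k ≈ 1.429, so ΔY = k × (c·ΔTR) = (+£199.52 billion) / 0.602 ≈ +£331.4 billion.

+£331.4 billion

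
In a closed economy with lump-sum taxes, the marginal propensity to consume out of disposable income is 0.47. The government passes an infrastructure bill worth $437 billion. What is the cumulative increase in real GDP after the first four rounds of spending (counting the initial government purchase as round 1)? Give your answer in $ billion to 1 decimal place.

$784.3 billion

Round 1 adds ΔG = $437 billion; each later round is MPC = 0.47 times the previous.
After 4 rounds: 437 + 205.39 + 96.5333 + 45.370651 = ΔG·(1 − c^4)/(1 − c) = 437 × (1 − 0.04879681)/0.53 ≈ $784.3 billion.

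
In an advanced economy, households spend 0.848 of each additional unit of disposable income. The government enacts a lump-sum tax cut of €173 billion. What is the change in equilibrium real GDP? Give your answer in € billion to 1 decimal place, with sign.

A lump-sum tax change of −€173 billion shifts disposable income by +€173 billion; first-round consumption changes by −c × ΔT = −0.848 × (−€173 billion) = +€146.704 billion.
Expenditure multiplier = 1/(1 − MPC) = 1/(1 − 0.848) = 1/0.152 ≈ 6.579.
The tax multiplier is −c × k ≈ −5.579, so ΔY = k × (−c·ΔT) = (+€146.704 billion) / 0.152 ≈ +€965.2 billion.

+€965.2 billion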